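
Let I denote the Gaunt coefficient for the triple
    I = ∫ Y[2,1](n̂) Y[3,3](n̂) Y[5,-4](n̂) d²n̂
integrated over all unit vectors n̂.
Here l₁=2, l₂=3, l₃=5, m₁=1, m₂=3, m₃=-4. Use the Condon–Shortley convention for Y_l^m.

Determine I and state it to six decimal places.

0.219610

Rules hold: Σm=0, L=10 even, 1≤5≤5.
N = 5·7·11 = 385
Δ = 0!·4!·6!/11! = 1/2310
Racah Σ t=0..0: t=0:+1/144 = 1/144
⇒ 3j(2 3 5; 0 0 0)² = 10/231, sgn -1
Racah Σ t=0..0: t=0:+1/4320 = 1/4320
⇒ 3j(2 3 5; 1 3 -4)² = 2/55, sgn -1
4πI² = N·(3j₀)²·(3jₘ)² = 20/33
I = +1·√(0.606061/4π) = 0.21961050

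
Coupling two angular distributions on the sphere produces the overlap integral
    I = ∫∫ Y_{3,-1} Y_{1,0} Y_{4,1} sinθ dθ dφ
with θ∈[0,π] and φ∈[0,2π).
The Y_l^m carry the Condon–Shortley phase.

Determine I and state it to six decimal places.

-0.238414

m-sum 0 ✓  L=8 even ✓  2≤4≤4 ✓
Π(2lᵢ+1) = 7×3×9 = 189
triangle coeff Δ(3,1,4) = 1/252
Σ_t [0,0]: t=0:+1/36 = 1/36
(3j)²=4/63 [(3 1 4; 0 0 0)], sign=+1
Σ_t [0,0]: t=0:+1/48 = 1/48
(3j)²=5/84 [(3 1 4; -1 0 1)], sign=-1
⇒ 4πI² = 5/7
I = (-1)√(5/7/(4π)) = -0.23841361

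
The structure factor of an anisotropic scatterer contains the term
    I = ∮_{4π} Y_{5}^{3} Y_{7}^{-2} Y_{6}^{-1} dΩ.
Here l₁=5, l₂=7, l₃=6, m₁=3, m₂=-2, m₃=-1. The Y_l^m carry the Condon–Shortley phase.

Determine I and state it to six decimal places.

-0.099396

m-sum 0 ✓  L=18 even ✓  2≤6≤12 ✓
Π(2lᵢ+1) = 11×15×13 = 2145
triangle coeff Δ(5,7,6) = 1/174594420
Σ_t [1,5]: t=1:−1/4147200 t=2:+1/207360 t=3:−1/82944 t=4:+1/207360 t=5:−1/4147200 = -1/345600
(3j)²=420/46189 [(5 7 6; 0 0 0)], sign=-1
Σ_t [0,2]: t=0:+1/2073600 t=1:−1/414720 t=2:+1/829440 = -1/1382400
(3j)²=294/46189 [(5 7 6; 3 -2 -1)], sign=+1
⇒ 4πI² = 1852200/14919047
I = (-1)√(1852200/14919047/(4π)) = -0.09939590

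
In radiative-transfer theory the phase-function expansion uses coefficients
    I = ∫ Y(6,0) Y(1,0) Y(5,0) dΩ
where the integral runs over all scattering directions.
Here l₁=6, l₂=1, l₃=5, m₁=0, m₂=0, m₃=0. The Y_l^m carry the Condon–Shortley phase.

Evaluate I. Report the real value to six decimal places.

Rules hold: Σm=0, L=12 even, 5≤5≤7.
N = 13·3·11 = 429
Δ = 2!·10!·0!/13! = 1/858
Racah Σ t=1..1: t=1:−1/14400 = -1/14400
⇒ 3j(6 1 5; 0 0 0)² = 6/143, sgn +1
(m-triple is (0,0,0) — same symbol as above.)
4πI² = N·(3j₀)²·(3jₘ)² = 108/143
I = +1·√(0.755245/4π) = 0.24515397

0.245154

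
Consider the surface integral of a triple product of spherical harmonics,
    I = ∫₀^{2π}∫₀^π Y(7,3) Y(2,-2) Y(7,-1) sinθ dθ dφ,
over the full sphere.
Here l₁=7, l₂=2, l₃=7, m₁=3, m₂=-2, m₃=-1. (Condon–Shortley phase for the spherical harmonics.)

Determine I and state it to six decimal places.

0.181642

m-sum 0 ✓  L=16 even ✓  5≤7≤9 ✓
Π(2lᵢ+1) = 15×5×15 = 1125
triangle coeff Δ(7,2,7) = 1/185640
Σ_t [0,2]: t=0:+1/2419200 t=1:−1/518400 t=2:+1/2419200 = -1/907200
(3j)²=56/3315 [(7 2 7; 0 0 0)], sign=+1
Σ_t [0,0]: t=0:+1/3870720 = 1/3870720
(3j)²=135/6188 [(7 2 7; 3 -2 -1)], sign=+1
⇒ 4πI² = 20250/48841
I = (+1)√(20250/48841/(4π)) = 0.18164160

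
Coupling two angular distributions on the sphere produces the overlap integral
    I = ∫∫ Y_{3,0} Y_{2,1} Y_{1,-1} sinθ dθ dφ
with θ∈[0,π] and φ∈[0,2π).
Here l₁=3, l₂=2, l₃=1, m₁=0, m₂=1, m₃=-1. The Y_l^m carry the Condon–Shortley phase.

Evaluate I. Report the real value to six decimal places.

m-sum 0 ✓  L=6 even ✓  1≤1≤5 ✓
Π(2lᵢ+1) = 7×5×3 = 105
triangle coeff Δ(3,2,1) = 1/105
Σ_t [2,2]: t=2:+1/4 = 1/4
(3j)²=3/35 [(3 2 1; 0 0 0)], sign=-1
Σ_t [3,3]: t=3:−1/12 = -1/12
(3j)²=1/35 [(3 2 1; 0 1 -1)], sign=-1
⇒ 4πI² = 9/35
I = (+1)√(9/35/(4π)) = 0.14304817

0.143048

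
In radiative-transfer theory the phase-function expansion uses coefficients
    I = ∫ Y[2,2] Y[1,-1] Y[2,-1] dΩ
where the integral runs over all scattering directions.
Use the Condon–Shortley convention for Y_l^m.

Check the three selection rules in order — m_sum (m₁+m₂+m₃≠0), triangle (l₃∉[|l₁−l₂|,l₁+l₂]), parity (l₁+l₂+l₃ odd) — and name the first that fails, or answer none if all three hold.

parity

m₁+m₂+m₃ = 2 − 1 − 1 = 0  ✓
triangle: |2−1|=1 ≤ l₃=2 ≤ 2+1=3  ✓
parity: l₁+l₂+l₃ = 5 is odd  ✗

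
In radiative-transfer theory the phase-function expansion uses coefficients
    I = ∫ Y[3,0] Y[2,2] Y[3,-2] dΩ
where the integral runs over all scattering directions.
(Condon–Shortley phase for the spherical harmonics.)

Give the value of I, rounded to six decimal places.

m-sum 0 ✓  L=8 even ✓  1≤3≤5 ✓
Π(2lᵢ+1) = 7×5×7 = 245
triangle coeff Δ(3,2,3) = 1/3780
Σ_t [0,2]: t=0:+1/24 t=1:−1/4 t=2:+1/24 = -1/6
(3j)²=4/105 [(3 2 3; 0 0 0)], sign=+1
Σ_t [2,2]: t=2:+1/24 = 1/24
(3j)²=1/21 [(3 2 3; 0 2 -2)], sign=-1
⇒ 4πI² = 4/9
I = (-1)√(4/9/(4π)) = -0.18806319

-0.188063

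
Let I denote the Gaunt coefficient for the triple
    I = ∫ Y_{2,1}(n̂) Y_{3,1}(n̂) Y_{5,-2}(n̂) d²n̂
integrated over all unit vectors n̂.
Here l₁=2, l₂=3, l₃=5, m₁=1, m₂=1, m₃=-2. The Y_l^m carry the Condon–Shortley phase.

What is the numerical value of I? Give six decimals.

Rules hold: Σm=0, L=10 even, 1≤5≤5.
N = 5·7·11 = 385
Δ = 0!·4!·6!/11! = 1/2310
Racah Σ t=0..0: t=0:+1/144 = 1/144
⇒ 3j(2 3 5; 0 0 0)² = 10/231, sgn -1
Racah Σ t=0..0: t=0:+1/288 = 1/288
⇒ 3j(2 3 5; 1 1 -2)² = 1/22, sgn -1
4πI² = N·(3j₀)²·(3jₘ)² = 25/33
I = +1·√(0.757576/4π) = 0.24553200

0.245532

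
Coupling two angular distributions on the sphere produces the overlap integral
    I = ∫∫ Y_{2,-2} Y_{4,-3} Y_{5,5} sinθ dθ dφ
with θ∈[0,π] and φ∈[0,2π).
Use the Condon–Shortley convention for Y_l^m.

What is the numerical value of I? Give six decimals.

0.000000

L=11 odd ⇒ parity kills the (l;000) factor ⇒ I = 0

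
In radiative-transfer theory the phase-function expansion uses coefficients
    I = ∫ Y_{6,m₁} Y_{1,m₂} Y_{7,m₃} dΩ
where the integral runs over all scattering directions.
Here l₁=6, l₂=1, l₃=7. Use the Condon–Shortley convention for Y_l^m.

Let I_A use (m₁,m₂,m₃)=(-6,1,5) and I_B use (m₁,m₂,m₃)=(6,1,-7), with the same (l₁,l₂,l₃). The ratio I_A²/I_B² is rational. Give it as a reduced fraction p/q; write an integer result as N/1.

1/91

Shared (l₁,l₂,l₃)=(6,1,7): N and (l;000)² cancel in I_A²/I_B².
A: Δ = 0!·12!·2!/15! = 1/1365; Racah Σ t=0..0: t=0:+1/958003200 = 1/958003200; ⇒ 3j(6 1 7; -6 1 5)² = 1/1365, sgn +1
B: Δ = 0!·12!·2!/15! = 1/1365; Racah Σ t=0..0: t=0:+1/958003200 = 1/958003200; ⇒ 3j(6 1 7; 6 1 -7)² = 1/15, sgn +1
I_A²/I_B² = (1/1365)/(1/15) = 1/91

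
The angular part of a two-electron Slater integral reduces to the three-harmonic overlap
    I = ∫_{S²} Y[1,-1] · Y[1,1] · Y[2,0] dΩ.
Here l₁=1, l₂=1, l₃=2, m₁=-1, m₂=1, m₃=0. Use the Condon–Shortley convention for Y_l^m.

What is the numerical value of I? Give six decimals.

0.126157

m-sum 0 ✓  L=4 even ✓  0≤2≤2 ✓
Π(2lᵢ+1) = 3×3×5 = 45
triangle coeff Δ(1,1,2) = 1/30
Σ_t [0,0]: t=0:+1/1 = 1/1
(3j)²=2/15 [(1 1 2; 0 0 0)], sign=+1
Σ_t [0,0]: t=0:+1/4 = 1/4
(3j)²=1/30 [(1 1 2; -1 1 0)], sign=+1
⇒ 4πI² = 1/5
I = (+1)√(1/5/(4π)) = 0.12615663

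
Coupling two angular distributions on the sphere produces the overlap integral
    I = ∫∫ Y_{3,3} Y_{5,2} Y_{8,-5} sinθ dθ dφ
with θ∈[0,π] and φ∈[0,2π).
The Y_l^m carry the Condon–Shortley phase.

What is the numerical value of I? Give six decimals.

m-sum 0 ✓  L=16 even ✓  2≤8≤8 ✓
Π(2lᵢ+1) = 7×11×17 = 1309
triangle coeff Δ(3,5,8) = 1/136136
Σ_t [0,0]: t=0:+1/518400 = 1/518400
(3j)²=56/2431 [(3 5 8; 0 0 0)], sign=+1
Σ_t [0,0]: t=0:+1/21772800 = 1/21772800
(3j)²=3/238 [(3 5 8; 3 2 -5)], sign=-1
⇒ 4πI² = 84/221
I = (-1)√(84/221/(4π)) = -0.17391561

-0.173916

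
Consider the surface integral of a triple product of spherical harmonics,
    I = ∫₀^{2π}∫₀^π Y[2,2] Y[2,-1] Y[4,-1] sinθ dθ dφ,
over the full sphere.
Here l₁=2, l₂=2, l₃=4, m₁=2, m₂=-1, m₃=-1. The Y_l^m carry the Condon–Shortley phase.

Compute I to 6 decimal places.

-0.090112

Checks pass: Σm=0; 8 even; l₃=4∈[0,4].
(2·2+1)(2·2+1)(2·4+1) = 225
Δ: 0! 4! 4! / 9! → 1/630
sum: t=0:+1/16 = 1/16
3j²(2 2 4; 0 0 0) = Δ·Π!·Σ² = 2/35  (sign +1)
sum: t=0:+1/144 = 1/144
3j²(2 2 4; 2 -1 -1) = Δ·Π!·Σ² = 1/126  (sign -1)
combine: 4πI² = 225·2/35·1/126 = 5/49
take √, sign -1: I = -0.09011188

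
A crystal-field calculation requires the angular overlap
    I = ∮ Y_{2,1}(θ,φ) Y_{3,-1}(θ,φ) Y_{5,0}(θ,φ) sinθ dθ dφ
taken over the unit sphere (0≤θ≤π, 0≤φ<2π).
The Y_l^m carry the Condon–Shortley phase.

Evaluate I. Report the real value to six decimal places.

0.169433

m-sum 0 ✓  L=10 even ✓  1≤5≤5 ✓
Π(2lᵢ+1) = 5×7×11 = 385
triangle coeff Δ(2,3,5) = 1/2310
Σ_t [0,0]: t=0:+1/144 = 1/144
(3j)²=10/231 [(2 3 5; 0 0 0)], sign=-1
Σ_t [0,0]: t=0:+1/288 = 1/288
(3j)²=5/231 [(2 3 5; 1 -1 0)], sign=-1
⇒ 4πI² = 250/693
I = (+1)√(250/693/(4π)) = 0.16943318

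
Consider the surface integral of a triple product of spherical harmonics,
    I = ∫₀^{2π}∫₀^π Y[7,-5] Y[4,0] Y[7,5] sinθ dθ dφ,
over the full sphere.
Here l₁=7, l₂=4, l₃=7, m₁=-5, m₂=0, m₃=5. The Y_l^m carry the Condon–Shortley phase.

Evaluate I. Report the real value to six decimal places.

0.143298

Rules hold: Σm=0, L=18 even, 3≤7≤11.
N = 15·9·15 = 2025
Δ = 4!·10!·4!/19! = 1/58198140
Racah Σ t=0..4: t=0:+1/17418240 t=1:−1/622080 t=2:+1/230400 t=3:−1/622080 t=4:+1/17418240 = 1/806400
⇒ 3j(7 4 7; 0 0 0)² = 2268/230945, sgn -1
Racah Σ t=2..4: t=2:+1/58060800 t=3:−1/13063680 t=4:+1/46448640 = -79/2090188800
⇒ 3j(7 4 7; -5 0 5)² = 68651/5290740, sgn -1
4πI² = N·(3j₀)²·(3jₘ)² = 4549689/17631601
I = +1·√(0.258042/4π) = 0.14329797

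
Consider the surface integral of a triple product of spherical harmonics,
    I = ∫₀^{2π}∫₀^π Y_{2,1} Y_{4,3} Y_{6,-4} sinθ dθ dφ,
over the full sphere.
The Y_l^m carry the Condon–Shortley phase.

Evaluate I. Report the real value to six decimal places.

0.246389

Rules hold: Σm=0, L=12 even, 2≤6≤6.
N = 5·9·13 = 585
Δ = 0!·4!·8!/13! = 1/6435
Racah Σ t=0..0: t=0:+1/2304 = 1/2304
⇒ 3j(2 4 6; 0 0 0)² = 5/143, sgn +1
Racah Σ t=0..0: t=0:+1/30240 = 1/30240
⇒ 3j(2 4 6; 1 3 -4)² = 16/429, sgn +1
4πI² = N·(3j₀)²·(3jₘ)² = 1200/1573
I = +1·√(0.762873/4π) = 0.24638901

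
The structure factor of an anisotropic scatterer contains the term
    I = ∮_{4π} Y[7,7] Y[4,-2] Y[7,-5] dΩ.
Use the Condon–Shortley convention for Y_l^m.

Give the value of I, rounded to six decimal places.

-0.164155

Checks pass: Σm=0; 18 even; l₃=7∈[3,11].
(2·7+1)(2·4+1)(2·7+1) = 2025
Δ: 4! 10! 4! / 19! → 1/58198140
sum: t=0:+1/17418240 t=1:−1/622080 t=2:+1/230400 t=3:−1/622080 t=4:+1/17418240 = 1/806400
3j²(7 4 7; 0 0 0) = Δ·Π!·Σ² = 2268/230945  (sign -1)
sum: t=0:+1/348364800 = 1/348364800
3j²(7 4 7; 7 -2 -5) = Δ·Π!·Σ² = 11/646  (sign +1)
combine: 4πI² = 2025·2268/230945·11/646 = 459270/1356277
take √, sign -1: I = -0.16415530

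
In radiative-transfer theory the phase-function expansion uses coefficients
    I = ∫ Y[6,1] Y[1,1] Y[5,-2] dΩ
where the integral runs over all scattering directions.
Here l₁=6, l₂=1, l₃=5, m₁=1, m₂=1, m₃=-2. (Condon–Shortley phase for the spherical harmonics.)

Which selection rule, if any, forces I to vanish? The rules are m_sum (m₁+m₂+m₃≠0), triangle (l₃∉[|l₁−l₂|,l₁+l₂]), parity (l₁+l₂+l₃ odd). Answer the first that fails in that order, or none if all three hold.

none

m₁+m₂+m₃ = 1 + 1 − 2 = 0  ✓
triangle: |6−1|=5 ≤ l₃=5 ≤ 6+1=7  ✓
parity: l₁+l₂+l₃ = 12 is even  ✓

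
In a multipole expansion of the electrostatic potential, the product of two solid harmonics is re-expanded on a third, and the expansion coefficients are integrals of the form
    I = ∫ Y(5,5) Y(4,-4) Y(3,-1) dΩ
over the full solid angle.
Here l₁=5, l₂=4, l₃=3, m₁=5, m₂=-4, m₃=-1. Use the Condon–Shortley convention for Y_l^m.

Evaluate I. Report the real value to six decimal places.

0.189625

Rules hold: Σm=0, L=12 even, 1≤3≤9.
N = 11·9·7 = 693
Δ = 6!·4!·2!/13! = 1/180180
Racah Σ t=2..4: t=2:+1/576 t=3:−1/144 t=4:+1/576 = -1/288
⇒ 3j(5 4 3; 0 0 0)² = 20/1001, sgn +1
Racah Σ t=0..0: t=0:+1/34560 = 1/34560
⇒ 3j(5 4 3; 5 -4 -1)² = 14/429, sgn +1
4πI² = N·(3j₀)²·(3jₘ)² = 840/1859
I = +1·√(0.451856/4π) = 0.18962475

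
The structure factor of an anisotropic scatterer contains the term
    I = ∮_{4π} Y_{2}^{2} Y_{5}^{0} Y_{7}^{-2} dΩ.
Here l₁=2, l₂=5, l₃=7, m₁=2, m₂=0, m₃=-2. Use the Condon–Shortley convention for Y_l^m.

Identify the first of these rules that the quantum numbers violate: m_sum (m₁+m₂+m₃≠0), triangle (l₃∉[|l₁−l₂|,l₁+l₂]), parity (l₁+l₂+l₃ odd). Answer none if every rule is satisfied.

Σmᵢ = 0  ✓
l₃∈[|l₁−l₂|,l₁+l₂]=[3,7], have l₃=7  ✓
Σlᵢ = 14 ⇒ even  ✓

none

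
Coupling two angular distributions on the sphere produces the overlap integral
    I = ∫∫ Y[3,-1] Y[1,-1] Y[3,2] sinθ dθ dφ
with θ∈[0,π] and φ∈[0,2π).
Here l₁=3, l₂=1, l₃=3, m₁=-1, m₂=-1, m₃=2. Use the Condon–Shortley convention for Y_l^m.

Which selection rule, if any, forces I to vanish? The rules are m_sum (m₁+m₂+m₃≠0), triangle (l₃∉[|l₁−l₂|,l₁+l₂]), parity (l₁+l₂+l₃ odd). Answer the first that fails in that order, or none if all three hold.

parity

m₁+m₂+m₃ = -1 − 1 + 2 = 0  ✓
triangle: |3−1|=2 ≤ l₃=3 ≤ 3+1=4  ✓
parity: l₁+l₂+l₃ = 7 is odd  ✗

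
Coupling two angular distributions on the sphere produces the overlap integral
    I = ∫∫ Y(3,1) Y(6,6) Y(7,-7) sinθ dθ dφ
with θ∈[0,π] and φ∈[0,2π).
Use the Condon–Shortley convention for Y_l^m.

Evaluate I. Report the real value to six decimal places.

m-sum 0 ✓  L=16 even ✓  3≤7≤9 ✓
Π(2lᵢ+1) = 7×13×15 = 1365
triangle coeff Δ(3,6,7) = 1/2042040
Σ_t [0,2]: t=0:+1/207360 t=1:−1/57600 t=2:+1/207360 = -1/129600
(3j)²=168/12155 [(3 6 7; 0 0 0)], sign=+1
Σ_t [2,2]: t=2:+1/174182400 = 1/174182400
(3j)²=11/340 [(3 6 7; 1 6 -7)], sign=+1
⇒ 4πI² = 882/1445
I = (+1)√(882/1445/(4π)) = 0.22039180

0.220392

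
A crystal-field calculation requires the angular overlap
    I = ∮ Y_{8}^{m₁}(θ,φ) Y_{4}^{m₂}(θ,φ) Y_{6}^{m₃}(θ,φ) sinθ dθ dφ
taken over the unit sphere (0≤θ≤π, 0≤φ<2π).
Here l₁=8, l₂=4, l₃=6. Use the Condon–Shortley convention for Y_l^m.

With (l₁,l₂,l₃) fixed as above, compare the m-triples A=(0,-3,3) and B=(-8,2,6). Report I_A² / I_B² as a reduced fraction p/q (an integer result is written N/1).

3087/6292

Shared (l₁,l₂,l₃)=(8,4,6): N and (l;000)² cancel in I_A²/I_B².
A: Δ = 6!·10!·2!/19! = 1/23279256; Racah Σ t=0..1: t=0:+1/58060800 t=1:−1/7257600 = -1/8294400; ⇒ 3j(8 4 6; 0 -3 3)² = 1029/92378, sgn +1
B: Δ = 6!·10!·2!/19! = 1/23279256; Racah Σ t=6..6: t=6:+1/5225472000 = 1/5225472000; ⇒ 3j(8 4 6; -8 2 6)² = 22/969, sgn +1
I_A²/I_B² = (1029/92378)/(22/969) = 3087/6292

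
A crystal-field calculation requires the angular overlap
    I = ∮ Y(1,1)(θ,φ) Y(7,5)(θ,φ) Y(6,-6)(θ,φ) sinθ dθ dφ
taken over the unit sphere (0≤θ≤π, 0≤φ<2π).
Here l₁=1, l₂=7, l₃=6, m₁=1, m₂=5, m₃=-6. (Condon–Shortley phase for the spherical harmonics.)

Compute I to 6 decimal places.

m-sum 0 ✓  L=14 even ✓  6≤6≤8 ✓
Π(2lᵢ+1) = 3×15×13 = 585
triangle coeff Δ(1,7,6) = 1/1365
Σ_t [1,1]: t=1:−1/518400 = -1/518400
(3j)²=7/195 [(1 7 6; 0 0 0)], sign=-1
Σ_t [0,0]: t=0:+1/958003200 = 1/958003200
(3j)²=1/1365 [(1 7 6; 1 5 -6)], sign=+1
⇒ 4πI² = 1/65
I = (-1)√(1/65/(4π)) = -0.03498955

-0.034990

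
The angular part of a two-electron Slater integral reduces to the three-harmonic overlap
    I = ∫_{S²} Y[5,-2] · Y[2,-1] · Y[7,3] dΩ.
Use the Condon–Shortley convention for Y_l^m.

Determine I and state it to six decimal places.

-0.248277

Rules hold: Σm=0, L=14 even, 3≤7≤7.
N = 11·5·15 = 825
Δ = 0!·10!·4!/15! = 1/15015
Racah Σ t=0..0: t=0:+1/57600 = 1/57600
⇒ 3j(5 2 7; 0 0 0)² = 21/715, sgn -1
Racah Σ t=0..0: t=0:+1/181440 = 1/181440
⇒ 3j(5 2 7; -2 -1 3)² = 32/1001, sgn +1
4πI² = N·(3j₀)²·(3jₘ)² = 1440/1859
I = -1·√(0.77461/4π) = -0.24827707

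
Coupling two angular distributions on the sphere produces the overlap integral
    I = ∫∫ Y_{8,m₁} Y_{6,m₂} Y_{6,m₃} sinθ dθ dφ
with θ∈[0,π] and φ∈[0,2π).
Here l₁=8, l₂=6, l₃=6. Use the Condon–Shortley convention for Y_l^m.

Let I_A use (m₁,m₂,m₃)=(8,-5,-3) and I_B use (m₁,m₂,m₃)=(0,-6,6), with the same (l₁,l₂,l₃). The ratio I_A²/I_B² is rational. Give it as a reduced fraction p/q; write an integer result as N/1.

l's match ⇒ only the (l;m) 3-j factors differ between A and B.
A: triangle coeff Δ(8,6,6) = 1/1309458150; Σ_t [0,0]: t=0:+1/9754214400 = 1/9754214400; (3j)²=33/2261 [(8 6 6; 8 -5 -3)], sign=-1
B: triangle coeff Δ(8,6,6) = 1/1309458150; Σ_t [0,0]: t=0:+1/39016857600 = 1/39016857600; (3j)²=11/58786 [(8 6 6; 0 -6 6)], sign=+1
I_A²/I_B² = (33/2261)/(11/58786) = 78/1

78/1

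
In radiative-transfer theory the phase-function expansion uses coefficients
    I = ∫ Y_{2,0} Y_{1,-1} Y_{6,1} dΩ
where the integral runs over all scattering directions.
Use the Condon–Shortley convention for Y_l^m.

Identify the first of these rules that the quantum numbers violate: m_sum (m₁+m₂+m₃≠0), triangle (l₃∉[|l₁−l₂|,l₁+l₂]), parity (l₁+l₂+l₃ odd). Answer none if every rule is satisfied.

azimuthal sum: 0 − 1 + 1 = 0  ✓
1 ≤ 6 ≤ 3 (triangle on l)  ✗
L = 2 + 1 + 6 = 9 (odd)

triangle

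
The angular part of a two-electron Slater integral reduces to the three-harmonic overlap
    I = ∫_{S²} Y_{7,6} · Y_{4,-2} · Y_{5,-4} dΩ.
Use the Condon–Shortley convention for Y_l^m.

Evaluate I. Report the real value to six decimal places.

0.061746

Rules hold: Σm=0, L=16 even, 3≤5≤11.
N = 15·9·11 = 1485
Δ = 6!·8!·2!/17! = 1/6126120
Racah Σ t=2..4: t=2:+1/69120 t=3:−1/20736 t=4:+1/69120 = -1/51840
⇒ 3j(7 4 5; 0 0 0)² = 280/21879, sgn +1
Racah Σ t=0..1: t=0:+1/7257600 t=1:−1/4838400 = -1/14515200
⇒ 3j(7 4 5; 6 -2 -4)² = 3/1190, sgn +1
4πI² = N·(3j₀)²·(3jₘ)² = 180/3757
I = +1·√(0.0479106/4π) = 0.06174627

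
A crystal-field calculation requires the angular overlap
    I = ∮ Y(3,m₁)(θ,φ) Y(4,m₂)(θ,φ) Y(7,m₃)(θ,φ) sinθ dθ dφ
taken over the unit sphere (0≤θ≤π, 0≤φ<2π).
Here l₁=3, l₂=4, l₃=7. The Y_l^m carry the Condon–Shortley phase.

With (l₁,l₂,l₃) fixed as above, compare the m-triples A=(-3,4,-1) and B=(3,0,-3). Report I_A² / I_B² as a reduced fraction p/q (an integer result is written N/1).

1/210

Shared (l₁,l₂,l₃)=(3,4,7): N and (l;000)² cancel in I_A²/I_B².
A: Δ = 0!·6!·8!/15! = 1/45045; Racah Σ t=0..0: t=0:+1/29030400 = 1/29030400; ⇒ 3j(3 4 7; -3 4 -1)² = 1/45045, sgn +1
B: Δ = 0!·6!·8!/15! = 1/45045; Racah Σ t=0..0: t=0:+1/414720 = 1/414720; ⇒ 3j(3 4 7; 3 0 -3)² = 2/429, sgn +1
I_A²/I_B² = (1/45045)/(2/429) = 1/210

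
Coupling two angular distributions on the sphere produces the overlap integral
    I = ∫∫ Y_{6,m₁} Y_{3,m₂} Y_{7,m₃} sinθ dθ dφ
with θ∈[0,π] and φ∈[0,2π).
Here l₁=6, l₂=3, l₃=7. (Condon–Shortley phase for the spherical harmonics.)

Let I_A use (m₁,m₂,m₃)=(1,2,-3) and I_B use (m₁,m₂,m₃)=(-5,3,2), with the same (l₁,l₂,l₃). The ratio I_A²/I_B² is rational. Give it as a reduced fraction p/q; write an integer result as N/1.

l's match ⇒ only the (l;m) 3-j factors differ between A and B.
A: triangle coeff Δ(6,3,7) = 1/2042040; Σ_t [1,2]: t=1:−1/414720 t=2:+1/362880 = 1/2903040; (3j)²=25/68068 [(6 3 7; 1 2 -3)], sign=+1
B: triangle coeff Δ(6,3,7) = 1/2042040; Σ_t [2,2]: t=2:+1/17418240 = 1/17418240; (3j)²=25/12376 [(6 3 7; -5 3 2)], sign=-1
I_A²/I_B² = (25/68068)/(25/12376) = 2/11

2/11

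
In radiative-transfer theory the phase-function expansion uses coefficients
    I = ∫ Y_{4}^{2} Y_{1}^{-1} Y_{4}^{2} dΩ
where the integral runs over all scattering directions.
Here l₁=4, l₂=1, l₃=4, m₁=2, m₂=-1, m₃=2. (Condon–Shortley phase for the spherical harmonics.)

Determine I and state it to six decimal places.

0.000000

2 − 1 + 2 = 3 ≠ 0: azimuthal integral kills it; I = 0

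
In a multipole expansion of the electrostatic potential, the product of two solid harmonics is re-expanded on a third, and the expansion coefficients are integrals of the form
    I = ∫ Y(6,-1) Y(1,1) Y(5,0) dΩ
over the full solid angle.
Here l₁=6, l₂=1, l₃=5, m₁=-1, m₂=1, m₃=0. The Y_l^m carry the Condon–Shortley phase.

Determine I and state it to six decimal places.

-0.187239

m-sum 0 ✓  L=12 even ✓  5≤5≤7 ✓
Π(2lᵢ+1) = 13×3×11 = 429
triangle coeff Δ(6,1,5) = 1/858
Σ_t [1,1]: t=1:−1/14400 = -1/14400
(3j)²=6/143 [(6 1 5; 0 0 0)], sign=+1
Σ_t [2,2]: t=2:+1/28800 = 1/28800
(3j)²=7/286 [(6 1 5; -1 1 0)], sign=-1
⇒ 4πI² = 63/143
I = (-1)√(63/143/(4π)) = -0.18723944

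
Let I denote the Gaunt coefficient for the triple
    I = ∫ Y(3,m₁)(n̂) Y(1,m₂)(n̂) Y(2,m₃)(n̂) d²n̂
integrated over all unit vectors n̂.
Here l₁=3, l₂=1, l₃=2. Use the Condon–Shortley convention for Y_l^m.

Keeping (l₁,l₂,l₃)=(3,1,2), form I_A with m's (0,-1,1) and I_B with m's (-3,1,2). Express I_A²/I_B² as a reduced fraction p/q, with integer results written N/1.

l's match ⇒ only the (l;m) 3-j factors differ between A and B.
A: triangle coeff Δ(3,1,2) = 1/105; Σ_t [0,0]: t=0:+1/12 = 1/12; (3j)²=1/35 [(3 1 2; 0 -1 1)], sign=-1
B: triangle coeff Δ(3,1,2) = 1/105; Σ_t [2,2]: t=2:+1/48 = 1/48; (3j)²=1/7 [(3 1 2; -3 1 2)], sign=+1
I_A²/I_B² = (1/35)/(1/7) = 1/5

1/5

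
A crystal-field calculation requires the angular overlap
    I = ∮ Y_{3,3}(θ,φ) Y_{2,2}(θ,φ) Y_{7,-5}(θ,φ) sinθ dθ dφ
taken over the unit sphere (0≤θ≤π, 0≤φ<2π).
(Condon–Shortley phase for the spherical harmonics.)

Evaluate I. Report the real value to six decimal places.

0.000000

l₃=7 ∉ [1,5] — triangle fails ⇒ I = 0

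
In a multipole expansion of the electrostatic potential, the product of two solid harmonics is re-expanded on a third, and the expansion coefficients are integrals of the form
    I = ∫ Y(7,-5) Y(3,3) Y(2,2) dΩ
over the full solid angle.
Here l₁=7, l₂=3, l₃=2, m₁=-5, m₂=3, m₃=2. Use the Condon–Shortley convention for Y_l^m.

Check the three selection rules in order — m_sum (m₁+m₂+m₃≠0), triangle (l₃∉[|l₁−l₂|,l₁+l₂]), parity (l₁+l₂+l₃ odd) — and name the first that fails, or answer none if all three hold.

m₁+m₂+m₃ = -5 + 3 + 2 = 0  ✓
triangle: |7−3|=4 ≤ l₃=2 ≤ 7+3=10  ✗
parity: l₁+l₂+l₃ = 12 is even

triangle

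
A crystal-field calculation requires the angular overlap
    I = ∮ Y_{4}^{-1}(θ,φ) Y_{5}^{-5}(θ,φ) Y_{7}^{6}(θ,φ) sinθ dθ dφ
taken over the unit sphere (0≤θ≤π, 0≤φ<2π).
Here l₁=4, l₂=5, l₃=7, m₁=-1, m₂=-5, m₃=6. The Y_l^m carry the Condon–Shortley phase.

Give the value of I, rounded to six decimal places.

Checks pass: Σm=0; 16 even; l₃=7∈[1,9].
(2·4+1)(2·5+1)(2·7+1) = 1485
Δ: 2! 6! 8! / 17! → 1/6126120
sum: t=0:+1/69120 t=1:−1/20736 t=2:+1/69120 = -1/51840
3j²(4 5 7; 0 0 0) = Δ·Π!·Σ² = 280/21879  (sign +1)
sum: t=0:+1/9676800 = 1/9676800
3j²(4 5 7; -1 -5 6) = Δ·Π!·Σ² = 27/952  (sign -1)
combine: 4πI² = 1485·280/21879·27/952 = 2025/3757
take √, sign -1: I = -0.20710328

-0.207103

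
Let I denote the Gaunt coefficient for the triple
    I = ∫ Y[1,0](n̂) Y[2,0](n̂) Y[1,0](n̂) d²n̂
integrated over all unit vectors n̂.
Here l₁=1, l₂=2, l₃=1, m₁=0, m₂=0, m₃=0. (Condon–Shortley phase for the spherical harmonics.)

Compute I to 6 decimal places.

0.252313

m-sum 0 ✓  L=4 even ✓  1≤1≤3 ✓
Π(2lᵢ+1) = 3×5×3 = 45
triangle coeff Δ(1,2,1) = 1/30
Σ_t [1,1]: t=1:−1/1 = -1/1
(3j)²=2/15 [(1 2 1; 0 0 0)], sign=+1
(m-triple is (0,0,0) — same symbol as above.)
⇒ 4πI² = 4/5
I = (+1)√(4/5/(4π)) = 0.25231325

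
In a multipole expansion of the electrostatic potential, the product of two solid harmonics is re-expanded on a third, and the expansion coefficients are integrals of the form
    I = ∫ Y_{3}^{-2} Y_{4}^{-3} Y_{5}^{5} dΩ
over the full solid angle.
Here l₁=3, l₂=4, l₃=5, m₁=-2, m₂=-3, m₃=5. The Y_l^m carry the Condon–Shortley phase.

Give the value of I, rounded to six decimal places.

-0.212007

Rules hold: Σm=0, L=12 even, 1≤5≤7.
N = 7·9·11 = 693
Δ = 2!·4!·6!/13! = 1/180180
Racah Σ t=0..2: t=0:+1/576 t=1:−1/144 t=2:+1/576 = -1/288
⇒ 3j(3 4 5; 0 0 0)² = 20/1001, sgn +1
Racah Σ t=1..1: t=1:−1/17280 = -1/17280
⇒ 3j(3 4 5; -2 -3 5)² = 35/858, sgn -1
4πI² = N·(3j₀)²·(3jₘ)² = 1050/1859
I = -1·√(0.56482/4π) = -0.21200691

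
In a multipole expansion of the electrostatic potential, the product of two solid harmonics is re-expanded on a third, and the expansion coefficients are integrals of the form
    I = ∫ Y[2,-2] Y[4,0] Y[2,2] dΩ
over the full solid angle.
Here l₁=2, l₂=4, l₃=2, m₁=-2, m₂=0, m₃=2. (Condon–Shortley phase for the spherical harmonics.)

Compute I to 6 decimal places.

0.040299

Checks pass: Σm=0; 8 even; l₃=2∈[2,6].
(2·2+1)(2·4+1)(2·2+1) = 225
Δ: 4! 0! 4! / 9! → 1/630
sum: t=2:+1/16 = 1/16
3j²(2 4 2; 0 0 0) = Δ·Π!·Σ² = 2/35  (sign +1)
sum: t=4:+1/576 = 1/576
3j²(2 4 2; -2 0 2) = Δ·Π!·Σ² = 1/630  (sign +1)
combine: 4πI² = 225·2/35·1/630 = 1/49
take √, sign +1: I = 0.04029926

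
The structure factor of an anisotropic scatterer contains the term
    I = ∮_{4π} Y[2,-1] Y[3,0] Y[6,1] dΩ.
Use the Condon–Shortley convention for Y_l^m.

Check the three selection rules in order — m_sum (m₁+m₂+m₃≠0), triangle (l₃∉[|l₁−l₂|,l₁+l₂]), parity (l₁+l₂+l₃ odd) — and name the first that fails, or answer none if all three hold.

triangle

m₁+m₂+m₃ = -1 + 0 + 1 = 0  ✓
triangle: |2−3|=1 ≤ l₃=6 ≤ 2+3=5  ✗
parity: l₁+l₂+l₃ = 11 is odd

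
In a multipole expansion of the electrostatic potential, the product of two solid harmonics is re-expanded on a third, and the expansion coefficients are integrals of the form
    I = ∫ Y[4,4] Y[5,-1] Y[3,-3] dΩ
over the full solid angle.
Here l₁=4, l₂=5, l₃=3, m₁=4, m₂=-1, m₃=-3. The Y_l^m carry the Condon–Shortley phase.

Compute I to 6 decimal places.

0.050679

Checks pass: Σm=0; 12 even; l₃=3∈[1,9].
(2·4+1)(2·5+1)(2·3+1) = 693
Δ: 6! 2! 4! / 13! → 1/180180
sum: t=2:+1/576 t=3:−1/144 t=4:+1/576 = -1/288
3j²(4 5 3; 0 0 0) = Δ·Π!·Σ² = 20/1001  (sign +1)
sum: t=0:+1/34560 = 1/34560
3j²(4 5 3; 4 -1 -3) = Δ·Π!·Σ² = 1/429  (sign +1)
combine: 4πI² = 693·20/1001·1/429 = 60/1859
take √, sign +1: I = 0.05067935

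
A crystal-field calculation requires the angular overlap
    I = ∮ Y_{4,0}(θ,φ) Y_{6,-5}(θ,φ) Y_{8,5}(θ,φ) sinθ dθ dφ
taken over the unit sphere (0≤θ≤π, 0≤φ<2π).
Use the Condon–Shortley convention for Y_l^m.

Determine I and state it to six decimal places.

0.168053

Rules hold: Σm=0, L=18 even, 2≤8≤10.
N = 9·13·17 = 1989
Δ = 2!·6!·10!/19! = 1/23279256
Racah Σ t=0..2: t=0:+1/1658880 t=1:−1/518400 t=2:+1/1658880 = -1/1382400
⇒ 3j(4 6 8; 0 0 0)² = 504/46189, sgn -1
Racah Σ t=0..1: t=0:+1/34836480 t=1:−1/130636800 = 11/522547200
⇒ 3j(4 6 8; 0 -5 5)² = 1331/81396, sgn -1
4πI² = N·(3j₀)²·(3jₘ)² = 2178/6137
I = +1·√(0.354897/4π) = 0.16805287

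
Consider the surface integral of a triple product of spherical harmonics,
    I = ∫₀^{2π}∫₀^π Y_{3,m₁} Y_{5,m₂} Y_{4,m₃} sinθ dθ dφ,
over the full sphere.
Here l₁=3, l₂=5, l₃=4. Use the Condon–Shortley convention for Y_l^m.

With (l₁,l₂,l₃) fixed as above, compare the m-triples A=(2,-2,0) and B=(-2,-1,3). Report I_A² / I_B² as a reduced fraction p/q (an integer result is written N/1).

Same 3,5,4: normalisation and zero-m 3j drop out of the ratio.
A: Δ: 4! 2! 6! / 13! → 1/180180; sum: t=0:+1/864 t=1:−1/576 = -1/1728; 3j²(3 5 4; 2 -2 0) = Δ·Π!·Σ² = 5/1287  (sign -1)
B: Δ: 4! 2! 6! / 13! → 1/180180; sum: t=3:−1/1440 t=4:+1/17280 = -11/17280; 3j²(3 5 4; -2 -1 3) = Δ·Π!·Σ² = 11/468  (sign +1)
I_A²/I_B² = (5/1287)/(11/468) = 20/121

20/121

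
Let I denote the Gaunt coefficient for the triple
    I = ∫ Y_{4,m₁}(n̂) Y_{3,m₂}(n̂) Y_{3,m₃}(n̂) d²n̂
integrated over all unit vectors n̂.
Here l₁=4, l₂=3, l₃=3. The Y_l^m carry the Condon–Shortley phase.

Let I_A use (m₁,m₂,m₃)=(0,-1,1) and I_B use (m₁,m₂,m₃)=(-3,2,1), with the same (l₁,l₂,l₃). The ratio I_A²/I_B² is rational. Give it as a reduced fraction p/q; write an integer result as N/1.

l's match ⇒ only the (l;m) 3-j factors differ between A and B.
A: triangle coeff Δ(4,3,3) = 1/34650; Σ_t [0,2]: t=0:+1/1152 t=1:−1/36 t=2:+1/32 = 5/1152; (3j)²=1/1386 [(4 3 3; 0 -1 1)], sign=+1
B: triangle coeff Δ(4,3,3) = 1/34650; Σ_t [3,4]: t=3:−1/288 t=4:+1/144 = 1/288; (3j)²=1/99 [(4 3 3; -3 2 1)], sign=+1
I_A²/I_B² = (1/1386)/(1/99) = 1/14

1/14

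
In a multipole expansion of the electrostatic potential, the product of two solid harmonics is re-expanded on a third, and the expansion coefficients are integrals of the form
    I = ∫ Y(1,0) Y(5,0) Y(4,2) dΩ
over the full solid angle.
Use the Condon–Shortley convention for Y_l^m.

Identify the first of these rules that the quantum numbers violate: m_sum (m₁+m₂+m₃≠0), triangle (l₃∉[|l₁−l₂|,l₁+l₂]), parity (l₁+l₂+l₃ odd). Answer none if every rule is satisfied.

m₁+m₂+m₃ = 0 + 0 + 2 = 2  ✗
triangle: |1−5|=4 ≤ l₃=4 ≤ 1+5=6
parity: l₁+l₂+l₃ = 10 is even

m_sum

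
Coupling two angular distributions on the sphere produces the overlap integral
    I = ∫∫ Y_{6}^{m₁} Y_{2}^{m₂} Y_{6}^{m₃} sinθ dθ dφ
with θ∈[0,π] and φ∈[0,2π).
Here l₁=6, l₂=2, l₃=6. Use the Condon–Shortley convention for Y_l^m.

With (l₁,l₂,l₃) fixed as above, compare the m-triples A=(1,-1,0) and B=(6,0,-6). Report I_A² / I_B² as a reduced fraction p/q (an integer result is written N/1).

Same 6,2,6: normalisation and zero-m 3j drop out of the ratio.
A: Δ: 2! 10! 2! / 15! → 1/90090; sum: t=0:+1/28800 t=1:−1/34560 = 1/172800; 3j²(6 2 6; 1 -1 0) = Δ·Π!·Σ² = 1/1430  (sign +1)
B: Δ: 2! 10! 2! / 15! → 1/90090; sum: t=0:+1/14515200 = 1/14515200; 3j²(6 2 6; 6 0 -6) = Δ·Π!·Σ² = 22/455  (sign +1)
I_A²/I_B² = (1/1430)/(22/455) = 7/484

7/484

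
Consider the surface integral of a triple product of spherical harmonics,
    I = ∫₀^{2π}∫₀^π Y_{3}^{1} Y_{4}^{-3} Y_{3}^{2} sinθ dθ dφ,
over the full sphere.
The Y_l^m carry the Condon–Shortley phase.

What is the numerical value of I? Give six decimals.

-0.095955

m-sum 0 ✓  L=10 even ✓  1≤3≤7 ✓
Π(2lᵢ+1) = 7×9×7 = 441
triangle coeff Δ(3,4,3) = 1/34650
Σ_t [1,3]: t=1:−1/72 t=2:+1/16 t=3:−1/72 = 5/144
(3j)²=2/77 [(3 4 3; 0 0 0)], sign=-1
Σ_t [0,1]: t=0:+1/288 t=1:−1/144 = -1/288
(3j)²=1/99 [(3 4 3; 1 -3 2)], sign=+1
⇒ 4πI² = 14/121
I = (-1)√(14/121/(4π)) = -0.09595473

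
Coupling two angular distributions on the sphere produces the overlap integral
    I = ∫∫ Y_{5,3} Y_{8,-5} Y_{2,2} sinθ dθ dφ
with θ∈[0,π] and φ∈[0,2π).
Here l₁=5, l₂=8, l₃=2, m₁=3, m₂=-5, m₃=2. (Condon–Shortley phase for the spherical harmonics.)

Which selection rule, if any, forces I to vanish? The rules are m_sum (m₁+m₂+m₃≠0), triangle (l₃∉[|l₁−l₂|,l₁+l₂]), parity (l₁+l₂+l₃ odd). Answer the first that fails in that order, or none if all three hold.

triangle

Σmᵢ = 0  ✓
l₃∈[|l₁−l₂|,l₁+l₂]=[3,13], have l₃=2  ✗
Σlᵢ = 15 ⇒ odd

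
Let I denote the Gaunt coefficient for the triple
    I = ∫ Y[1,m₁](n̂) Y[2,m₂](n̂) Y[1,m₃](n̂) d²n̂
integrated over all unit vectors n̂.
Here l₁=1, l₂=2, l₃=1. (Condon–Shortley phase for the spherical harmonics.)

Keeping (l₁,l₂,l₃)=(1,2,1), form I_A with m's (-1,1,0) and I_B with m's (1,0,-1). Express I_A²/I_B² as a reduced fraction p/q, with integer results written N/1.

3/1

Shared (l₁,l₂,l₃)=(1,2,1): N and (l;000)² cancel in I_A²/I_B².
A: Δ = 2!·0!·2!/5! = 1/30; Racah Σ t=2..2: t=2:+1/2 = 1/2; ⇒ 3j(1 2 1; -1 1 0)² = 1/10, sgn -1
B: Δ = 2!·0!·2!/5! = 1/30; Racah Σ t=0..0: t=0:+1/4 = 1/4; ⇒ 3j(1 2 1; 1 0 -1)² = 1/30, sgn +1
I_A²/I_B² = (1/10)/(1/30) = 3/1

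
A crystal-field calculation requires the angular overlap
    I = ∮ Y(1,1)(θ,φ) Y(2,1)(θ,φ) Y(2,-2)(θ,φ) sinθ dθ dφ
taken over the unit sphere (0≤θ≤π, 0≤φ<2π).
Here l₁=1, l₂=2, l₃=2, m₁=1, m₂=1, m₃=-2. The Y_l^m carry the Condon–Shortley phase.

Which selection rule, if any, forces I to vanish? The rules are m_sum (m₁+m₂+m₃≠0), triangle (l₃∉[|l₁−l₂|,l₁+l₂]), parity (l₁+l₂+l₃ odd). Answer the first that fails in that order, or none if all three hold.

parity

azimuthal sum: 1 + 1 − 2 = 0  ✓
1 ≤ 2 ≤ 3 (triangle on l)  ✓
L = 1 + 2 + 2 = 5 (odd)  ✗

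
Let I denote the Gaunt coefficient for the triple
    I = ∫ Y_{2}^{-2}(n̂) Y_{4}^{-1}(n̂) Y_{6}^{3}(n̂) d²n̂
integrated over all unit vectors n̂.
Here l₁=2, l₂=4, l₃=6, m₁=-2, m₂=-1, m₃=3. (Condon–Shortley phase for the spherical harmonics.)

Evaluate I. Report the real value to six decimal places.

-0.178526

m-sum 0 ✓  L=12 even ✓  2≤6≤6 ✓
Π(2lᵢ+1) = 5×9×13 = 585
triangle coeff Δ(2,4,6) = 1/6435
Σ_t [0,0]: t=0:+1/2304 = 1/2304
(3j)²=5/143 [(2 4 6; 0 0 0)], sign=+1
Σ_t [0,0]: t=0:+1/17280 = 1/17280
(3j)²=14/715 [(2 4 6; -2 -1 3)], sign=-1
⇒ 4πI² = 630/1573
I = (-1)√(630/1573/(4π)) = -0.17852580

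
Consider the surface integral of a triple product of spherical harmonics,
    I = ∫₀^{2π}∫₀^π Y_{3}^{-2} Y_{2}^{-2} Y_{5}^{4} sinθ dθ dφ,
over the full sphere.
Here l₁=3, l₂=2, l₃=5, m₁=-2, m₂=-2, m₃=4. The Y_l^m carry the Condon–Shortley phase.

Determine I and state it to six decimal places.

0.268967

m-sum 0 ✓  L=10 even ✓  1≤5≤5 ✓
Π(2lᵢ+1) = 7×5×11 = 385
triangle coeff Δ(3,2,5) = 1/2310
Σ_t [0,0]: t=0:+1/144 = 1/144
(3j)²=10/231 [(3 2 5; 0 0 0)], sign=-1
Σ_t [0,0]: t=0:+1/2880 = 1/2880
(3j)²=3/55 [(3 2 5; -2 -2 4)], sign=-1
⇒ 4πI² = 10/11
I = (+1)√(10/11/(4π)) = 0.26896683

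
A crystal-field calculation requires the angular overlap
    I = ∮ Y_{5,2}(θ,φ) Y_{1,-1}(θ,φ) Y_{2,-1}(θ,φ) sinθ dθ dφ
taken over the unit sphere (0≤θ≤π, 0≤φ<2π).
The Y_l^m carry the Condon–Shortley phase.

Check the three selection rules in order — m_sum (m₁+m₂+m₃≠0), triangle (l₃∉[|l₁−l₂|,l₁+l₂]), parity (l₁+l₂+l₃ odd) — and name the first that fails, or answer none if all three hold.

Σmᵢ = 0  ✓
l₃∈[|l₁−l₂|,l₁+l₂]=[4,6], have l₃=2  ✗
Σlᵢ = 8 ⇒ even

triangle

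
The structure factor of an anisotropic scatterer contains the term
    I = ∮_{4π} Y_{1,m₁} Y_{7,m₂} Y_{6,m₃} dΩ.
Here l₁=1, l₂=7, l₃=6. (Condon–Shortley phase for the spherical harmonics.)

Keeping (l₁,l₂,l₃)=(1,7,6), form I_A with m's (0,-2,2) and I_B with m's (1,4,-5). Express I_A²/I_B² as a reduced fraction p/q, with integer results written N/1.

15/1

Same 1,7,6: normalisation and zero-m 3j drop out of the ratio.
A: Δ: 2! 0! 12! / 15! → 1/1365; sum: t=1:−1/967680 = -1/967680; 3j²(1 7 6; 0 -2 2) = Δ·Π!·Σ² = 3/91  (sign -1)
B: Δ: 2! 0! 12! / 15! → 1/1365; sum: t=0:+1/79833600 = 1/79833600; 3j²(1 7 6; 1 4 -5) = Δ·Π!·Σ² = 1/455  (sign -1)
I_A²/I_B² = (3/91)/(1/455) = 15/1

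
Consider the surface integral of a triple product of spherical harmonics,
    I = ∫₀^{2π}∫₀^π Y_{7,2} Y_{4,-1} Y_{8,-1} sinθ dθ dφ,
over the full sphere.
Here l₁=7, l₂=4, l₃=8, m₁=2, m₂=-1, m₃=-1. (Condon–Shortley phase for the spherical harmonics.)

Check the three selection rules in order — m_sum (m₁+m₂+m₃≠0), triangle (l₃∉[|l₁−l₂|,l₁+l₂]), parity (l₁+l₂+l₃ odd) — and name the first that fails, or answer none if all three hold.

parity

m₁+m₂+m₃ = 2 − 1 − 1 = 0  ✓
triangle: |7−4|=3 ≤ l₃=8 ≤ 7+4=11  ✓
parity: l₁+l₂+l₃ = 19 is odd  ✗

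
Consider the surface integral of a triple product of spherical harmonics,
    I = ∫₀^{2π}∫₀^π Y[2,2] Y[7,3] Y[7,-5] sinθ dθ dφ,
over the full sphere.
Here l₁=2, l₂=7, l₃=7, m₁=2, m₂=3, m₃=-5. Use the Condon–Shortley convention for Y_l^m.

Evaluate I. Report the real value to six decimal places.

0.139127

m-sum 0 ✓  L=16 even ✓  5≤7≤9 ✓
Π(2lᵢ+1) = 5×15×15 = 1125
triangle coeff Δ(2,7,7) = 1/185640
Σ_t [0,2]: t=0:+1/2419200 t=1:−1/518400 t=2:+1/2419200 = -1/907200
(3j)²=56/3315 [(2 7 7; 0 0 0)], sign=+1
Σ_t [0,0]: t=0:+1/29030400 = 1/29030400
(3j)²=99/7735 [(2 7 7; 2 3 -5)], sign=+1
⇒ 4πI² = 11880/48841
I = (+1)√(11880/48841/(4π)) = 0.13912687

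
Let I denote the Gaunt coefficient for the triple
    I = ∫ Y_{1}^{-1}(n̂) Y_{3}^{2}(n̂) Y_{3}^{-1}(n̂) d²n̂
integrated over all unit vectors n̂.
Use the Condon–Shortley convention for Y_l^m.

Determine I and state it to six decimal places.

0.000000

L=7 odd ⇒ parity kills the (l;000) factor ⇒ I = 0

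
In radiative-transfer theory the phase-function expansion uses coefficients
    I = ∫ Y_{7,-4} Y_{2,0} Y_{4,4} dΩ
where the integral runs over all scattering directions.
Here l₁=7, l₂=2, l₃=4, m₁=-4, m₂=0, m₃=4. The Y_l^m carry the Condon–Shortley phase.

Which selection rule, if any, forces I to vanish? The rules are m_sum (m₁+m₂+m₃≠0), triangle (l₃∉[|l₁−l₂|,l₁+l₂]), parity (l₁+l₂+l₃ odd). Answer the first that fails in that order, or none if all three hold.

triangle

azimuthal sum: -4 + 0 + 4 = 0  ✓
5 ≤ 4 ≤ 9 (triangle on l)  ✗
L = 7 + 2 + 4 = 13 (odd)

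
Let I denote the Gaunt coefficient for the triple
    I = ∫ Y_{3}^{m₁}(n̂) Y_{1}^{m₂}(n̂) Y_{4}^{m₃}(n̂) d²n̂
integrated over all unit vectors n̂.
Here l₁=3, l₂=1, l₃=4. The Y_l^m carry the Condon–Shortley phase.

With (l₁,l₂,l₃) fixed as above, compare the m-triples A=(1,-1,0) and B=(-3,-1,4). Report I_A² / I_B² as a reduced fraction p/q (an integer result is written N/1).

3/14

l's match ⇒ only the (l;m) 3-j factors differ between A and B.
A: triangle coeff Δ(3,1,4) = 1/252; Σ_t [0,0]: t=0:+1/96 = 1/96; (3j)²=1/42 [(3 1 4; 1 -1 0)], sign=+1
B: triangle coeff Δ(3,1,4) = 1/252; Σ_t [0,0]: t=0:+1/1440 = 1/1440; (3j)²=1/9 [(3 1 4; -3 -1 4)], sign=+1
I_A²/I_B² = (1/42)/(1/9) = 3/14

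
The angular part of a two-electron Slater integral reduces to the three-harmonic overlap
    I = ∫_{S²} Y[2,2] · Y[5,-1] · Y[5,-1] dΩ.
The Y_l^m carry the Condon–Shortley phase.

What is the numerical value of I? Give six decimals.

0.198089

Checks pass: Σm=0; 12 even; l₃=5∈[3,7].
(2·2+1)(2·5+1)(2·5+1) = 605
Δ: 2! 2! 8! / 13! → 1/38610
sum: t=0:+1/2880 t=1:−1/576 t=2:+1/2880 = -1/960
3j²(2 5 5; 0 0 0) = Δ·Π!·Σ² = 10/429  (sign +1)
sum: t=0:+1/2304 = 1/2304
3j²(2 5 5; 2 -1 -1) = Δ·Π!·Σ² = 5/143  (sign +1)
combine: 4πI² = 605·10/429·5/143 = 250/507
take √, sign +1: I = 0.19808933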